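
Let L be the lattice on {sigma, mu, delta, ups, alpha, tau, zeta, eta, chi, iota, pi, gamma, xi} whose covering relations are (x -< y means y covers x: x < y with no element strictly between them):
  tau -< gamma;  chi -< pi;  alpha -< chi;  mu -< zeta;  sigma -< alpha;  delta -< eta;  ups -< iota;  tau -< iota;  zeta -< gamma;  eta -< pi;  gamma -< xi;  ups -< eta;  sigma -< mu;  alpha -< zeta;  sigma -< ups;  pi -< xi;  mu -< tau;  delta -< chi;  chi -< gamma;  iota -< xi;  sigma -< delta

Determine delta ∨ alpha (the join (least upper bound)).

chi

Common upper bounds of {delta, alpha}: chi, gamma, pi, xi.
The least among these is chi.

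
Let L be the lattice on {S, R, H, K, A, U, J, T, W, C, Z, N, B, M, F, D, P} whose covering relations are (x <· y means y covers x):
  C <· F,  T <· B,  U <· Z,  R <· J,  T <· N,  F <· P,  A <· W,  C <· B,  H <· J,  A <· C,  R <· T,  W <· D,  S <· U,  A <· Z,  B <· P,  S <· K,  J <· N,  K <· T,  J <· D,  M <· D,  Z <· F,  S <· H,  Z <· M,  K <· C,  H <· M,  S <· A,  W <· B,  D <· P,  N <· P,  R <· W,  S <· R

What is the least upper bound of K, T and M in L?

P

Common upper bounds of {K, T, M}: P.
The least among these is P.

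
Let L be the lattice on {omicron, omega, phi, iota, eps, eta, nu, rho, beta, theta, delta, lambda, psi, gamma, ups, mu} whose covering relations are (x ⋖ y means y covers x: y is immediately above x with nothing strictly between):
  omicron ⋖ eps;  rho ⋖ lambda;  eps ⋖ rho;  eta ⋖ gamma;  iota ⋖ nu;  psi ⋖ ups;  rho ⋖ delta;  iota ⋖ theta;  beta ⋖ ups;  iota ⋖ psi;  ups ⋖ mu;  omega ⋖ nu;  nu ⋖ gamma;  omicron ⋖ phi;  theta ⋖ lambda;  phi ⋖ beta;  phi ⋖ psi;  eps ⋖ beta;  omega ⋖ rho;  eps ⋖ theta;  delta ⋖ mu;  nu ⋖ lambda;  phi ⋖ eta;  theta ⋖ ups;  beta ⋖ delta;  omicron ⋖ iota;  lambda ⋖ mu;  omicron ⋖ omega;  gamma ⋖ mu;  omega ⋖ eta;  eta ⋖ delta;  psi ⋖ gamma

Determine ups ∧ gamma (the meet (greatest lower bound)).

psi

Common lower bounds of {ups, gamma}: iota, omicron, phi, psi.
The greatest among these is psi.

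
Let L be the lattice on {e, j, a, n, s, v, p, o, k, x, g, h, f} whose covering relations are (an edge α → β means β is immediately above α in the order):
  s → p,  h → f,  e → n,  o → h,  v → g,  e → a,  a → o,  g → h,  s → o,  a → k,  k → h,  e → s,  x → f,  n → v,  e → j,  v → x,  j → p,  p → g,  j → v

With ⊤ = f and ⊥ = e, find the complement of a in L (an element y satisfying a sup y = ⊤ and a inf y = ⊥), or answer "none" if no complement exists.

Need y with a ∨ y = f and a ∧ y = e.
Checking each element gives: x.

x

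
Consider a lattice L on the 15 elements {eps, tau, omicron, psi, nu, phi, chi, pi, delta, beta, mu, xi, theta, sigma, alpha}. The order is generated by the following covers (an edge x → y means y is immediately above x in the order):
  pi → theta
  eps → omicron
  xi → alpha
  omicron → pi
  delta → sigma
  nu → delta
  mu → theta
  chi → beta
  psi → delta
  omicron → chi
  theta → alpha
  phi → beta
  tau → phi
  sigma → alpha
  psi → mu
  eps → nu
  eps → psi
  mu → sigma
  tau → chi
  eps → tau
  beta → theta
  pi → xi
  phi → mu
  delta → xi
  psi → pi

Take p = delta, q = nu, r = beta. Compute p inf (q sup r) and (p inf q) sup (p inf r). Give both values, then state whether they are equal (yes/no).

q sup r = alpha, so p inf (q sup r) = delta inf alpha = delta.
p inf q = nu and p inf r = eps, so (p inf q) sup (p inf r) = nu sup eps = nu.
Equal: no.

delta; nu; no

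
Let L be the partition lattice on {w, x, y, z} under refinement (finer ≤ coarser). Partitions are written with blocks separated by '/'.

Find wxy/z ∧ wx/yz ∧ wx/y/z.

The meet (common refinement) of wxy/z, wx/yz, wx/y/z intersects blocks pairwise, giving wx/y/z.

wx/y/z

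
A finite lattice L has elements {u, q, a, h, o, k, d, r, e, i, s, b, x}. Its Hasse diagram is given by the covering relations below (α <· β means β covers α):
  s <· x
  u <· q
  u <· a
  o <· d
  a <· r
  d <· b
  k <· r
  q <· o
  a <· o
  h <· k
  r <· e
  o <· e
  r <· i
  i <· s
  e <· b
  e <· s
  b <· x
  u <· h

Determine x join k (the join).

x

Common upper bounds of {x, k}: x.
The least among these is x.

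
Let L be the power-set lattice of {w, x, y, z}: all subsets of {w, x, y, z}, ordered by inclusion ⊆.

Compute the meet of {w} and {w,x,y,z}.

{w}

Under ⊆, meet is intersection: {w} ∩ {w,x,y,z} = {w}.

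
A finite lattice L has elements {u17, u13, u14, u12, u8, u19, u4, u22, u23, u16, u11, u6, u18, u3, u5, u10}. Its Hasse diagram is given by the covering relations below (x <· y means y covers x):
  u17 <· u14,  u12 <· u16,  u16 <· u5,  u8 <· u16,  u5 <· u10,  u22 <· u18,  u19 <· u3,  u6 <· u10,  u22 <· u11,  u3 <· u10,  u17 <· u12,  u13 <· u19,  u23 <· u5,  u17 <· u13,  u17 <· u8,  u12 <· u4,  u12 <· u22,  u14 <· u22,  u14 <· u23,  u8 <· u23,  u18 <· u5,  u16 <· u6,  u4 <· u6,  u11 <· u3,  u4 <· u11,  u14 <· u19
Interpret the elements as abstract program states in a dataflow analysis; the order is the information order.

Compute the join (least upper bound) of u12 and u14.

u22

Common upper bounds of {u12, u14}: u10, u11, u18, u22, u3, u5.
The least among these is u22.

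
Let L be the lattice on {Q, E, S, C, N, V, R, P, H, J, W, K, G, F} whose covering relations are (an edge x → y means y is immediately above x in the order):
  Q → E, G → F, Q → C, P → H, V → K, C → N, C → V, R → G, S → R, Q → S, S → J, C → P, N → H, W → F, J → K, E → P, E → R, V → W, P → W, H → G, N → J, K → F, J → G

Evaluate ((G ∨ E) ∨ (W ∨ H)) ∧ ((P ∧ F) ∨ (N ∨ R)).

G ∨ E = G
W ∨ H = F
G ∨ F = F
P ∧ F = P
N ∨ R = G
P ∨ G = G
F ∧ G = G

G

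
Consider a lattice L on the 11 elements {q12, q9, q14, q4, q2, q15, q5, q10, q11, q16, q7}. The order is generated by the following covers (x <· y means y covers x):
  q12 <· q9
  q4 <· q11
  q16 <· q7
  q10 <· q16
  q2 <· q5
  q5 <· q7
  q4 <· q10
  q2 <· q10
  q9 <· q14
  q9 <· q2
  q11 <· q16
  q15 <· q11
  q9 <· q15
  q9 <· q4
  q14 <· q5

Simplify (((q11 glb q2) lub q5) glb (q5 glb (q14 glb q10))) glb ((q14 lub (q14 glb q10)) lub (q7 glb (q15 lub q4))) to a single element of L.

q11 ∧ q2 = q9
q9 ∨ q5 = q5
q14 ∧ q10 = q9
q5 ∧ q9 = q9
q5 ∧ q9 = q9
q14 ∧ q10 = q9
q14 ∨ q9 = q14
q15 ∨ q4 = q11
q7 ∧ q11 = q11
q14 ∨ q11 = q7
q9 ∧ q7 = q9

q9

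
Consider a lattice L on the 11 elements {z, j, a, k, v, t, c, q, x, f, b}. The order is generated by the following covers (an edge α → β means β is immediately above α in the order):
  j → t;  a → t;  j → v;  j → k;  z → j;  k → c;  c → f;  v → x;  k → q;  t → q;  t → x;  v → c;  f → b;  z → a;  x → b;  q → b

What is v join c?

c

Common upper bounds of {v, c}: b, c, f.
The least among these is c.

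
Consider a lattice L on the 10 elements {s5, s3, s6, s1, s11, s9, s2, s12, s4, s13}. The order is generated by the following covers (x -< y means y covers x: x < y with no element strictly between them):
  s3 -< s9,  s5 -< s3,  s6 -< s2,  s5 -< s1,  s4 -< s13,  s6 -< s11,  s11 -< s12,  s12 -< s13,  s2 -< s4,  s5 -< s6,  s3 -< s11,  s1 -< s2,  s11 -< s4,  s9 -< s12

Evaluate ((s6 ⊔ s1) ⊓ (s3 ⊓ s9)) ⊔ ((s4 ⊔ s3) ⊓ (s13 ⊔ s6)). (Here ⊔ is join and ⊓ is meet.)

s6 ∨ s1 = s2
s3 ∧ s9 = s3
s2 ∧ s3 = s5
s4 ∨ s3 = s4
s13 ∨ s6 = s13
s4 ∧ s13 = s4
s5 ∨ s4 = s4

s4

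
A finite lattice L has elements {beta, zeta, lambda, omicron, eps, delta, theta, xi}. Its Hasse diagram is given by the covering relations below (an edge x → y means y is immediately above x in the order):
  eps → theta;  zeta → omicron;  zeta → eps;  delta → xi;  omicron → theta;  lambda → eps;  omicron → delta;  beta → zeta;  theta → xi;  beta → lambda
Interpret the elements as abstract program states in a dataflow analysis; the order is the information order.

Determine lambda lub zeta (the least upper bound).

eps

Common upper bounds of {lambda, zeta}: eps, theta, xi.
The least among these is eps.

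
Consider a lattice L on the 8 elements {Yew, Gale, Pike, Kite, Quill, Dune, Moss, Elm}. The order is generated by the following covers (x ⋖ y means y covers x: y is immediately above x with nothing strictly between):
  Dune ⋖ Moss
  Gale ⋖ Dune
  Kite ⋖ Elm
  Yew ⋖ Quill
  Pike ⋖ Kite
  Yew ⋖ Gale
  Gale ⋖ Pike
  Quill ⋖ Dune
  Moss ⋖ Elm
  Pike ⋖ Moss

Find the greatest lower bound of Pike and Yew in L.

Yew

Common lower bounds of {Pike, Yew}: Yew.
The greatest among these is Yew.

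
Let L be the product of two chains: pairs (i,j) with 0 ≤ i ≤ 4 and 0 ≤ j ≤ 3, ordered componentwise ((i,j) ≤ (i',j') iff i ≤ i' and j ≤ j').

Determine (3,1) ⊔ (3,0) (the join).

(3,1)

Common upper bounds of {(3,1), (3,0)}: (3,1), (3,2), (3,3), (4,1), (4,2), (4,3).
The least among these is (3,1).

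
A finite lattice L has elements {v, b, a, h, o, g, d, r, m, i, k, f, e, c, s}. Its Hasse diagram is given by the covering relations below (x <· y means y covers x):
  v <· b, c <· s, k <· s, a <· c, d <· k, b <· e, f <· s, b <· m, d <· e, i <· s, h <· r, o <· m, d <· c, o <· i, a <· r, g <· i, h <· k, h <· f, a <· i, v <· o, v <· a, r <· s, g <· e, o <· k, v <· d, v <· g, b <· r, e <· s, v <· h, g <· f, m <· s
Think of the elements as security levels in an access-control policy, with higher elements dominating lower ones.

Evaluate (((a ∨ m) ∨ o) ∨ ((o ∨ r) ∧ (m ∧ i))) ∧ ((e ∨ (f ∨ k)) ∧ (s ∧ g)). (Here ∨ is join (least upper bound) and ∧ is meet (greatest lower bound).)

a ∨ m = s
s ∨ o = s
o ∨ r = s
m ∧ i = o
s ∧ o = o
s ∨ o = s
f ∨ k = s
e ∨ s = s
s ∧ g = g
s ∧ g = g
s ∧ g = g

g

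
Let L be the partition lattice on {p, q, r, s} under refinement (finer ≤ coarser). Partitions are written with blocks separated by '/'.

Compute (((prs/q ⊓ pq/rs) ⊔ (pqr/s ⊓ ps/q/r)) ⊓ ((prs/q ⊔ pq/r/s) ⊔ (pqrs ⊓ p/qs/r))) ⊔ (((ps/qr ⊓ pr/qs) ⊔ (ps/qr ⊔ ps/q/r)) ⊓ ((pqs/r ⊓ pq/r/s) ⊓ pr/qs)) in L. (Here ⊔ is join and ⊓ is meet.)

prs/q ∧ pq/rs = p/q/rs
pqr/s ∧ ps/q/r = p/q/r/s
p/q/rs ∨ p/q/r/s = p/q/rs
prs/q ∨ pq/r/s = pqrs
pqrs ∧ p/qs/r = p/qs/r
pqrs ∨ p/qs/r = pqrs
p/q/rs ∧ pqrs = p/q/rs
ps/qr ∧ pr/qs = p/q/r/s
ps/qr ∨ ps/q/r = ps/qr
p/q/r/s ∨ ps/qr = ps/qr
pqs/r ∧ pq/r/s = pq/r/s
pq/r/s ∧ pr/qs = p/q/r/s
ps/qr ∧ p/q/r/s = p/q/r/s
p/q/rs ∨ p/q/r/s = p/q/rs

p/q/rs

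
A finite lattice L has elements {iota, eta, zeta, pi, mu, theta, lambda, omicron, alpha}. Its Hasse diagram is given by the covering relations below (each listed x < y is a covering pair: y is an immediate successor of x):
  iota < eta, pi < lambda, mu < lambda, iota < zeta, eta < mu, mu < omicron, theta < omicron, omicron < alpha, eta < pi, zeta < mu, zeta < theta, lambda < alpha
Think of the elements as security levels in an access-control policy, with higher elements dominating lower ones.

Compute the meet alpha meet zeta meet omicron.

zeta

Common lower bounds of {alpha, zeta, omicron}: iota, zeta.
The greatest among these is zeta.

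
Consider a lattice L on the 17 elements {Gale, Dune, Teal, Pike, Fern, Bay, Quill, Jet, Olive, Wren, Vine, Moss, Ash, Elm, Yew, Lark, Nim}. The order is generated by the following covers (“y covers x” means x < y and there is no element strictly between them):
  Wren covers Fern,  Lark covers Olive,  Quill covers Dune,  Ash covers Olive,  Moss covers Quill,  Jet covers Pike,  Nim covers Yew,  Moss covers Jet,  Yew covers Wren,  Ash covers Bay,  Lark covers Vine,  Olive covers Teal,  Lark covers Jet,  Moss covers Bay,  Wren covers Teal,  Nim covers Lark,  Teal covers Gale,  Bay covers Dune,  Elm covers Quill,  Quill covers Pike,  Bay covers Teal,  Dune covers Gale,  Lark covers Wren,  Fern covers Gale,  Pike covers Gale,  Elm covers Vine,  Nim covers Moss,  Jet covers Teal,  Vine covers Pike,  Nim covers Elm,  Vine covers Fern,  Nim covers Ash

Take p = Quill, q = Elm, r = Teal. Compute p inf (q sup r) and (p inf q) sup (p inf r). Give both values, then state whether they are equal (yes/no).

q sup r = Nim, so p inf (q sup r) = Quill inf Nim = Quill.
p inf q = Quill and p inf r = Gale, so (p inf q) sup (p inf r) = Quill sup Gale = Quill.
Equal: yes.

Quill; Quill; yes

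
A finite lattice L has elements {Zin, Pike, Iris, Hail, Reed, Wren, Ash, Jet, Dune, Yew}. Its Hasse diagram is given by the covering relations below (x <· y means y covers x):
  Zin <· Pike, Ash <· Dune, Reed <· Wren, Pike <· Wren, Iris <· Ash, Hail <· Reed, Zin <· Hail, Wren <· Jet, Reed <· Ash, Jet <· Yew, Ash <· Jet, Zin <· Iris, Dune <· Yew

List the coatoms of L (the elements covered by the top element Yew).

Dune, Jet

The coatoms are exactly the elements covered by Yew: Dune, Jet.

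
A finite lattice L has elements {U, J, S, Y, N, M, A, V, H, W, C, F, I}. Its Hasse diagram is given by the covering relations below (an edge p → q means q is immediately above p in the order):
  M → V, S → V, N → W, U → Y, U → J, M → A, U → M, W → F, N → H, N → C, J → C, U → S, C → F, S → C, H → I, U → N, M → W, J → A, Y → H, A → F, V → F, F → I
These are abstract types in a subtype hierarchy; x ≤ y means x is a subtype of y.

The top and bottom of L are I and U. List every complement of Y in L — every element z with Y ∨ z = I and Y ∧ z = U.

A, C, F, J, M, S, V, W

Need z with Y ∨ z = I and Y ∧ z = U.
Checking each element gives: A, C, F, J, M, S, V, W.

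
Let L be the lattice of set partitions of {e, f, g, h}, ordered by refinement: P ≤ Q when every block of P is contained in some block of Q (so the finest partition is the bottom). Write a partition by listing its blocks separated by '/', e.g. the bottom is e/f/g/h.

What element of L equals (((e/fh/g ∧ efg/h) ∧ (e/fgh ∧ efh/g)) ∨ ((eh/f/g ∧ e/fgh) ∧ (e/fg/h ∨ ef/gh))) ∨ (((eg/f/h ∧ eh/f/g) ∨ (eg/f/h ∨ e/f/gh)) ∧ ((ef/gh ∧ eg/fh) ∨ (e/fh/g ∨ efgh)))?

e/fh/g ∧ efg/h = e/f/g/h
e/fgh ∧ efh/g = e/fh/g
e/f/g/h ∧ e/fh/g = e/f/g/h
eh/f/g ∧ e/fgh = e/f/g/h
e/fg/h ∨ ef/gh = efgh
e/f/g/h ∧ efgh = e/f/g/h
e/f/g/h ∨ e/f/g/h = e/f/g/h
eg/f/h ∧ eh/f/g = e/f/g/h
eg/f/h ∨ e/f/gh = egh/f
e/f/g/h ∨ egh/f = egh/f
ef/gh ∧ eg/fh = e/f/g/h
e/fh/g ∨ efgh = efgh
e/f/g/h ∨ efgh = efgh
egh/f ∧ efgh = egh/f
e/f/g/h ∨ egh/f = egh/f

egh/f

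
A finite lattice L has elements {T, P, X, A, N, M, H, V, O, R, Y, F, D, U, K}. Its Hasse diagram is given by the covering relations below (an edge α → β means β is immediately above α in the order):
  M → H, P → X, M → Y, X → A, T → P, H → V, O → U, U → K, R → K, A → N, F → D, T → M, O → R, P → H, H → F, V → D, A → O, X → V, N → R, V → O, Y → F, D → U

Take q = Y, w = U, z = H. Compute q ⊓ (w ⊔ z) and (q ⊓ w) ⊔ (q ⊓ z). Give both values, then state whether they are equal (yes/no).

Y; Y; yes

w ⊔ z = U, so q ⊓ (w ⊔ z) = Y ⊓ U = Y.
q ⊓ w = Y and q ⊓ z = M, so (q ⊓ w) ⊔ (q ⊓ z) = Y ⊔ M = Y.
Equal: yes.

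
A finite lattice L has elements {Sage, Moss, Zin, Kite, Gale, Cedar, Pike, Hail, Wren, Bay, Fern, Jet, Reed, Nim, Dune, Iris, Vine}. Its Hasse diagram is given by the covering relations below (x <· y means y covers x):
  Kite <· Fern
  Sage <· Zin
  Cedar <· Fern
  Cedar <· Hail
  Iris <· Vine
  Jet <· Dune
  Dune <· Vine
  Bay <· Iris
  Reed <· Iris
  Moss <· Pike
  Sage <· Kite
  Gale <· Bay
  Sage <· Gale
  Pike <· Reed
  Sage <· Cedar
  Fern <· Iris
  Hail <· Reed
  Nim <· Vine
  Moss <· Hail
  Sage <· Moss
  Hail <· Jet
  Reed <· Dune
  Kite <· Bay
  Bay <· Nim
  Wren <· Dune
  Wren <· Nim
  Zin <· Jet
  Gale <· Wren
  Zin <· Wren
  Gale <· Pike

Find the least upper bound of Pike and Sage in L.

Pike

Common upper bounds of {Pike, Sage}: Dune, Iris, Pike, Reed, Vine.
The least among these is Pike.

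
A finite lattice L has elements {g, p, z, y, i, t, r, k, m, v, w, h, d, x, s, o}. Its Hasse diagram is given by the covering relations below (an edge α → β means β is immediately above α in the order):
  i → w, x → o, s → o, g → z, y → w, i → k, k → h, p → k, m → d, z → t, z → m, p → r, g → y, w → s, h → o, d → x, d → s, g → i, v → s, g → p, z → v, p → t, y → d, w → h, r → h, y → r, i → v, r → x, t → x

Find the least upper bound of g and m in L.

m

Common upper bounds of {g, m}: d, m, o, s, x.
The least among these is m.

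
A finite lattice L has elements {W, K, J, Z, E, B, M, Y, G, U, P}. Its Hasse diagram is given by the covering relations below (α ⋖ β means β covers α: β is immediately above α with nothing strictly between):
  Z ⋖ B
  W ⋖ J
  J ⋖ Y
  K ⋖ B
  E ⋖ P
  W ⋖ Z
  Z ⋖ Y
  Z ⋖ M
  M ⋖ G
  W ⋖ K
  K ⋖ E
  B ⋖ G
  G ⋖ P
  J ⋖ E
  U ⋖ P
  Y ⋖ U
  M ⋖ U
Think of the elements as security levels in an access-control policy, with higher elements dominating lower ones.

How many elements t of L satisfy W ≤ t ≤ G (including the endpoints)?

The interval [W, G] = {B, G, K, M, W, Z}, which has 6 elements.

6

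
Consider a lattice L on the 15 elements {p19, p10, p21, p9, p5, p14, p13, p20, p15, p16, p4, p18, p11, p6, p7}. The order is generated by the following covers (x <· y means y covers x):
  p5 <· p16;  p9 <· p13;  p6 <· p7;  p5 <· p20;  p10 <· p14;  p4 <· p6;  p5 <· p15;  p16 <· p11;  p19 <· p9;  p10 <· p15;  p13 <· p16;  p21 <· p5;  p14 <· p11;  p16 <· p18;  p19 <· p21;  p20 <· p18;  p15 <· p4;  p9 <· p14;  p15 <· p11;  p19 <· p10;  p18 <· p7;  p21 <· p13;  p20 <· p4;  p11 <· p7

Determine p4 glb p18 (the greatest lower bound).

Common lower bounds of {p4, p18}: p19, p20, p21, p5.
The greatest among these is p20.

p20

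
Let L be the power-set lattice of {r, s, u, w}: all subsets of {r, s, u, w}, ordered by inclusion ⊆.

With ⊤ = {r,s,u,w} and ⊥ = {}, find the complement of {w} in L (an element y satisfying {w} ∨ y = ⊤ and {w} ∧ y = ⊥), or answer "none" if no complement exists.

{r,s,u}

Need y with {w} ∨ y = {r,s,u,w} and {w} ∧ y = {}.
Checking each element gives: {r,s,u}.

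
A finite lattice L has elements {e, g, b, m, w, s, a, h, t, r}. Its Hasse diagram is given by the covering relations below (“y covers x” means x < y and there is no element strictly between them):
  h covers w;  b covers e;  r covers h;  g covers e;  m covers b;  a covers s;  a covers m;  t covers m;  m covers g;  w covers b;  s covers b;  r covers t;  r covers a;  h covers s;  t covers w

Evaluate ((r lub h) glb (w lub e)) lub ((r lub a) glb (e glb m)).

r ∨ h = r
w ∨ e = w
r ∧ w = w
r ∨ a = r
e ∧ m = e
r ∧ e = e
w ∨ e = w

w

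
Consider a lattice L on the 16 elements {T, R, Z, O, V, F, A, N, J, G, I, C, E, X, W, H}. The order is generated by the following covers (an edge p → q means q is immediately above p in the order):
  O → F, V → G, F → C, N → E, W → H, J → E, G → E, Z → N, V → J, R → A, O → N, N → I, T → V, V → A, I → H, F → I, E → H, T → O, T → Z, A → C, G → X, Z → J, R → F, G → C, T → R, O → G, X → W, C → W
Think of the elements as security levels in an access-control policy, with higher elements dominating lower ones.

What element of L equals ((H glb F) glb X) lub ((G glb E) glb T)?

O

H ∧ F = F
F ∧ X = O
G ∧ E = G
G ∧ T = T
O ∨ T = O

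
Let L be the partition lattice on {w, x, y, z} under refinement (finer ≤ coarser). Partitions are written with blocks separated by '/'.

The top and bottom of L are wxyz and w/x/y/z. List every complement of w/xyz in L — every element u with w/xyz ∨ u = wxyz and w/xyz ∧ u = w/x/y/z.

Need u with w/xyz ∨ u = wxyz and w/xyz ∧ u = w/x/y/z.
Checking each element gives: wx/y/z, wy/x/z, wz/x/y.

wx/y/z, wy/x/z, wz/x/y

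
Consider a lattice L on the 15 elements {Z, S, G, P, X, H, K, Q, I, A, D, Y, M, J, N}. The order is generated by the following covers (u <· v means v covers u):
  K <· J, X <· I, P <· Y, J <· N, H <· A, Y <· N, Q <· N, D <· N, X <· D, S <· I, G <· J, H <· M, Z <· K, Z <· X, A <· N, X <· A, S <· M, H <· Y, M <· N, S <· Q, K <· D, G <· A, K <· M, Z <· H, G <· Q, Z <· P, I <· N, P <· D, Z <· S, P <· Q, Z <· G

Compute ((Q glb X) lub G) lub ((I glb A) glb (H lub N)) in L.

A

Q ∧ X = Z
Z ∨ G = G
I ∧ A = X
H ∨ N = N
X ∧ N = X
G ∨ X = A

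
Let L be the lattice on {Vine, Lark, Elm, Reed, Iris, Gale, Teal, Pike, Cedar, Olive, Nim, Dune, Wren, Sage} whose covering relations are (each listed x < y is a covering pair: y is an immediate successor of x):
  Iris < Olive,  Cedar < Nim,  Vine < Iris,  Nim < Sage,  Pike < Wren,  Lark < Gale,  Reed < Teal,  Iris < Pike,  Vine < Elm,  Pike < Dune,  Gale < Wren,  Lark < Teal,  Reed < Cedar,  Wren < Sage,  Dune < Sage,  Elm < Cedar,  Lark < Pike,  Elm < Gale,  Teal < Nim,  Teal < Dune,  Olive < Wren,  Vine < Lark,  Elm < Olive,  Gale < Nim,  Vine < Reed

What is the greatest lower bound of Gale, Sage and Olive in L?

Elm

Common lower bounds of {Gale, Sage, Olive}: Elm, Vine.
The greatest among these is Elm.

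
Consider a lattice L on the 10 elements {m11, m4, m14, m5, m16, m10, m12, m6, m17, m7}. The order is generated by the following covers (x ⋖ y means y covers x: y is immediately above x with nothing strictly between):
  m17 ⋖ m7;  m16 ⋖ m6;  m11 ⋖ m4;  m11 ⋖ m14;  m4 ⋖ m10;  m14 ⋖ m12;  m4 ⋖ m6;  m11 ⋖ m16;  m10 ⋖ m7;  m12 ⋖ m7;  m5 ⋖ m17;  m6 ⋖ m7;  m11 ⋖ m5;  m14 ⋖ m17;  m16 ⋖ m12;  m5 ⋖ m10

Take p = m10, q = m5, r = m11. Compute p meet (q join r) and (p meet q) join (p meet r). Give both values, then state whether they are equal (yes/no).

q join r = m5, so p meet (q join r) = m10 meet m5 = m5.
p meet q = m5 and p meet r = m11, so (p meet q) join (p meet r) = m5 join m11 = m5.
Equal: yes.

m5; m5; yes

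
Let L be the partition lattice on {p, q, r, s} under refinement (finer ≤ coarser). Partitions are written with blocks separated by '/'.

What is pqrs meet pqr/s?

pqr/s

The meet (common refinement) of pqrs and pqr/s intersects blocks pairwise, giving pqr/s.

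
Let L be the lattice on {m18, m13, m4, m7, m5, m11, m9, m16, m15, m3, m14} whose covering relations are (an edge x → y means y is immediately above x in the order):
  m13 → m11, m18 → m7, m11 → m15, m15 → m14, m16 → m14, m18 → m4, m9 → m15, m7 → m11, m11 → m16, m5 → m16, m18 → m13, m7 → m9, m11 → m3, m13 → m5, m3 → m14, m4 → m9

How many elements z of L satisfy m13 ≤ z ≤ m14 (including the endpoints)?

7

The interval [m13, m14] = {m11, m13, m14, m15, m16, m3, m5}, which has 7 elements.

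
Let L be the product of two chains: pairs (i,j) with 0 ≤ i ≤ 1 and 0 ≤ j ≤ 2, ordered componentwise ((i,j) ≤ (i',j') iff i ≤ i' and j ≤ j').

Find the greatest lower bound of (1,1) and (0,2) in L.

(0,1)

In a product of chains, the meet is componentwise min, giving (0,1).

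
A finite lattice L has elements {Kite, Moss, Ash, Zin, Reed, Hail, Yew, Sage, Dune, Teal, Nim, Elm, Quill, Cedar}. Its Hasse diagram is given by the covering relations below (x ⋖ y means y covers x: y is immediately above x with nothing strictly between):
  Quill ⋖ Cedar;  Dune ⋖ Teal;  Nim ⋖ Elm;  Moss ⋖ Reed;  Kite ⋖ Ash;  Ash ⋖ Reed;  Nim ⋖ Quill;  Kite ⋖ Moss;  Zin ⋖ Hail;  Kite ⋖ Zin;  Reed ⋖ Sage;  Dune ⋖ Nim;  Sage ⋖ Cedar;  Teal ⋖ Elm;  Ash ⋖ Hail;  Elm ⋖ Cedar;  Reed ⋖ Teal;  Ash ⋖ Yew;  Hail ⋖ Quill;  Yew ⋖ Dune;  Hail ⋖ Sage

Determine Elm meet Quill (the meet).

Nim

Common lower bounds of {Elm, Quill}: Ash, Dune, Kite, Nim, Yew.
The greatest among these is Nim.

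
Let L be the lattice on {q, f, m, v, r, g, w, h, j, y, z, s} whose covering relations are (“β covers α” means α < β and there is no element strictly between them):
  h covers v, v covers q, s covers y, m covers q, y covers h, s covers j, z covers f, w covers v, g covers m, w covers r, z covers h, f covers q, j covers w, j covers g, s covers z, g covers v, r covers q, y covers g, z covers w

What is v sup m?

Common upper bounds of {v, m}: g, j, s, y.
The least among these is g.

g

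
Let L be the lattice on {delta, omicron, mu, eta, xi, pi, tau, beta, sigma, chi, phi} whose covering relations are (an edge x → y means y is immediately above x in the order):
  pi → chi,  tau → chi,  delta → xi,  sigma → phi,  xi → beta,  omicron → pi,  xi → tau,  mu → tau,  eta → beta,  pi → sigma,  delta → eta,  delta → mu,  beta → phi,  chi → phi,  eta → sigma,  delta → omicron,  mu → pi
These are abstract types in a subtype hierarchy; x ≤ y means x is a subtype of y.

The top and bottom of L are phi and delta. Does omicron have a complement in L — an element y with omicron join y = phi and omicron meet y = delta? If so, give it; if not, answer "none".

beta

Need y with omicron ∨ y = phi and omicron ∧ y = delta.
Checking each element gives: beta.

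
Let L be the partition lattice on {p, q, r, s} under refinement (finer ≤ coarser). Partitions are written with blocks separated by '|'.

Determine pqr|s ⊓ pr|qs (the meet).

pr|q|s

The meet (common refinement) of pqr|s and pr|qs intersects blocks pairwise, giving pr|q|s.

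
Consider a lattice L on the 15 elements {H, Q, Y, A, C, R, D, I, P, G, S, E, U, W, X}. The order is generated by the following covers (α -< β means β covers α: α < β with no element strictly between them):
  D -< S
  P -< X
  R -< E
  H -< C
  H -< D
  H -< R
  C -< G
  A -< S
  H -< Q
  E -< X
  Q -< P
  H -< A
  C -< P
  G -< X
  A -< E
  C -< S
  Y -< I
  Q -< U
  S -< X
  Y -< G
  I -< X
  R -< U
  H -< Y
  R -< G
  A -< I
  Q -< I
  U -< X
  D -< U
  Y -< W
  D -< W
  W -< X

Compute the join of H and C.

Common upper bounds of {H, C}: C, G, P, S, X.
The least among these is C.

C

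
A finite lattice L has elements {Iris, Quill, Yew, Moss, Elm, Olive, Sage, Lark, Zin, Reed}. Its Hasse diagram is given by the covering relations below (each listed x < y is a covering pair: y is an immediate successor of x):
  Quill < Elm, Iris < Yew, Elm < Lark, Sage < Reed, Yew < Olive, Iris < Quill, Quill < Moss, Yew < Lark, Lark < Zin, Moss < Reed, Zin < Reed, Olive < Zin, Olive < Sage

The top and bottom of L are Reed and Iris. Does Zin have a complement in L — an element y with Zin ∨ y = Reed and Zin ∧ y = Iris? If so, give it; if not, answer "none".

For every candidate y, either Zin ∨ y ≠ Reed or Zin ∧ y ≠ Iris; no complement exists.

none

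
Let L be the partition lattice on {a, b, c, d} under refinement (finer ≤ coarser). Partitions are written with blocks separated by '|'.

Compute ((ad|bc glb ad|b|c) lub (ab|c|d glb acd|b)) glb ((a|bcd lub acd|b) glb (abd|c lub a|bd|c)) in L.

ad|b|c

ad|bc ∧ ad|b|c = ad|b|c
ab|c|d ∧ acd|b = a|b|c|d
ad|b|c ∨ a|b|c|d = ad|b|c
a|bcd ∨ acd|b = abcd
abd|c ∨ a|bd|c = abd|c
abcd ∧ abd|c = abd|c
ad|b|c ∧ abd|c = ad|b|c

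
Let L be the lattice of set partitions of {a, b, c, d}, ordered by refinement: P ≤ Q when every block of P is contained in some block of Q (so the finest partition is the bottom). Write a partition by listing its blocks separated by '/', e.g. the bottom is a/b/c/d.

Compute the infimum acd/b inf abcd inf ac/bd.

Common lower bounds of {acd/b, abcd, ac/bd}: a/b/c/d, ac/b/d.
The greatest among these is ac/b/d.

ac/b/d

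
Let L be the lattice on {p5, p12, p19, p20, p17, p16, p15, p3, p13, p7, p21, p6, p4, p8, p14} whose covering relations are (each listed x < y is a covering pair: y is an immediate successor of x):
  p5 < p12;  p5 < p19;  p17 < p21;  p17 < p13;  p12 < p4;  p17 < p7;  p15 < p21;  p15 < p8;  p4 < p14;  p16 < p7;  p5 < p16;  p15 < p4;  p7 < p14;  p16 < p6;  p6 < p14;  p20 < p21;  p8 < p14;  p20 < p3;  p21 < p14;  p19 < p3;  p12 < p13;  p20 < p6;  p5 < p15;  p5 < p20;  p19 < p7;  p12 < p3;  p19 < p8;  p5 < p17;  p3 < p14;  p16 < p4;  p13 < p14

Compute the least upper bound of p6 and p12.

p14

Common upper bounds of {p6, p12}: p14.
The least among these is p14.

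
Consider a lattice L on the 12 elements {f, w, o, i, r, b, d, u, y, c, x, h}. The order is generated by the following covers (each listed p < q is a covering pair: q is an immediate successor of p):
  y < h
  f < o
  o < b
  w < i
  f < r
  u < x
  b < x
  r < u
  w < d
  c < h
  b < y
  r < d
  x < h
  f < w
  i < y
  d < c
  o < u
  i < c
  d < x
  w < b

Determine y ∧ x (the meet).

b

Common lower bounds of {y, x}: b, f, o, w.
The greatest among these is b.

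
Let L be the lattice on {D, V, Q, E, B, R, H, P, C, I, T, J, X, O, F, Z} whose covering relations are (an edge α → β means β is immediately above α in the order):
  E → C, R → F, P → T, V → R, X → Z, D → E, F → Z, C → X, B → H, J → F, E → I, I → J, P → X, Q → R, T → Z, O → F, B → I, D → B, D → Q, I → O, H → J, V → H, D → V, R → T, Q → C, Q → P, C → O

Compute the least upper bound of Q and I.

Common upper bounds of {Q, I}: F, O, Z.
The least among these is O.

O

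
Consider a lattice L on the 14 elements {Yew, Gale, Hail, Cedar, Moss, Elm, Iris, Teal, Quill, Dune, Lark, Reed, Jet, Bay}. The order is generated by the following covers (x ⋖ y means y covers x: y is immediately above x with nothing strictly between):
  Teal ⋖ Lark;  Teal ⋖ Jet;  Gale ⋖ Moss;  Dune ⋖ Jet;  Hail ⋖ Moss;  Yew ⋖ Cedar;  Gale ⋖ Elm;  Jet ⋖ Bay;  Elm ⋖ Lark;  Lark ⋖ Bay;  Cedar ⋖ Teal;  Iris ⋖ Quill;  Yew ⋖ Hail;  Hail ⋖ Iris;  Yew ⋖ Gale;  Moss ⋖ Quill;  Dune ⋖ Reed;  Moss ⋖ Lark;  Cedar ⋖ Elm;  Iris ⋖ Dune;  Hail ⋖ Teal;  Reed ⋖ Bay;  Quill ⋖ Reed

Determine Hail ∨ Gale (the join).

Common upper bounds of {Hail, Gale}: Bay, Lark, Moss, Quill, Reed.
The least among these is Moss.

Moss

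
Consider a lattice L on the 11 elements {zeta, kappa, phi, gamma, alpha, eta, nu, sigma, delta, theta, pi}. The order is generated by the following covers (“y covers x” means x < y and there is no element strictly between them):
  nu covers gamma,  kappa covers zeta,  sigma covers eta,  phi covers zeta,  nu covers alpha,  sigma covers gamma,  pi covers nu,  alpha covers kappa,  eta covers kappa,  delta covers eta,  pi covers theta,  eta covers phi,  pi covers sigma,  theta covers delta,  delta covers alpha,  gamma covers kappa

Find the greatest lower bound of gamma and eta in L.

Common lower bounds of {gamma, eta}: kappa, zeta.
The greatest among these is kappa.

kappa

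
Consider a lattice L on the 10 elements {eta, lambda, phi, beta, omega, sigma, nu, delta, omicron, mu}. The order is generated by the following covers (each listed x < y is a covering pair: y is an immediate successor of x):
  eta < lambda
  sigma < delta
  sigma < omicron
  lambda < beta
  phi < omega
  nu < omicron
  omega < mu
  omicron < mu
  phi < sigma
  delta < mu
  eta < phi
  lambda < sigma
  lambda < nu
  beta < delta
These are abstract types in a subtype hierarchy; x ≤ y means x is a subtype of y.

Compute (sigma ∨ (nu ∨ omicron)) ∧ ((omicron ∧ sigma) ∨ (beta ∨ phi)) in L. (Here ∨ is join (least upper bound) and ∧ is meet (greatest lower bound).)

nu ∨ omicron = omicron
sigma ∨ omicron = omicron
omicron ∧ sigma = sigma
beta ∨ phi = delta
sigma ∨ delta = delta
omicron ∧ delta = sigma

sigma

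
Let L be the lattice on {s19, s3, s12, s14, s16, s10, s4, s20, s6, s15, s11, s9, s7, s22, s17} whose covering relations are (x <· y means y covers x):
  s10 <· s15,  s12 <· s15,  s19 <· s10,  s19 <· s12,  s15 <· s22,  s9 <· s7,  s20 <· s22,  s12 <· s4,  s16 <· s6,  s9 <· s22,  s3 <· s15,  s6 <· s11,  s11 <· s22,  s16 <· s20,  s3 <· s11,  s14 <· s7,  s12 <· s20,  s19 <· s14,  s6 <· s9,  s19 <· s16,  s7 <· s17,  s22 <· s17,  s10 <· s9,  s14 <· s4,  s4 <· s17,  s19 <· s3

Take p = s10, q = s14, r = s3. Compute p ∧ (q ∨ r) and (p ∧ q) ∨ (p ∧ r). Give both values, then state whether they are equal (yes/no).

q ∨ r = s17, so p ∧ (q ∨ r) = s10 ∧ s17 = s10.
p ∧ q = s19 and p ∧ r = s19, so (p ∧ q) ∨ (p ∧ r) = s19 ∨ s19 = s19.
Equal: no.

s10; s19; no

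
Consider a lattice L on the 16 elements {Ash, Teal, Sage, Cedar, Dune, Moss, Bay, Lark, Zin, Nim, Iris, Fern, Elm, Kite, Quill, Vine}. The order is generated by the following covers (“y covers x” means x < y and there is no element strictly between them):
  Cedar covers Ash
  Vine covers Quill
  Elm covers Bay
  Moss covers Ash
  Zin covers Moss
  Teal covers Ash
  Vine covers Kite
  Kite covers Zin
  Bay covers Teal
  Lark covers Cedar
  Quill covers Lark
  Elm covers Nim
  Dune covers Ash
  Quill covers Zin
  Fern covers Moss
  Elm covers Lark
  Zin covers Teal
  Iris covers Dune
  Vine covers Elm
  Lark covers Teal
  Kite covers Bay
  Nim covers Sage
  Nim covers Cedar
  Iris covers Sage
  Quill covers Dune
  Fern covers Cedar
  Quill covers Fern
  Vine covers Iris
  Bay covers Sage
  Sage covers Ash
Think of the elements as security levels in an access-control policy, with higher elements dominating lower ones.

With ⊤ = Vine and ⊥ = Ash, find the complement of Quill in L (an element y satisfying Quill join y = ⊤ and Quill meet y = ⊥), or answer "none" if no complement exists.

Sage

Need y with Quill ∨ y = Vine and Quill ∧ y = Ash.
Checking each element gives: Sage.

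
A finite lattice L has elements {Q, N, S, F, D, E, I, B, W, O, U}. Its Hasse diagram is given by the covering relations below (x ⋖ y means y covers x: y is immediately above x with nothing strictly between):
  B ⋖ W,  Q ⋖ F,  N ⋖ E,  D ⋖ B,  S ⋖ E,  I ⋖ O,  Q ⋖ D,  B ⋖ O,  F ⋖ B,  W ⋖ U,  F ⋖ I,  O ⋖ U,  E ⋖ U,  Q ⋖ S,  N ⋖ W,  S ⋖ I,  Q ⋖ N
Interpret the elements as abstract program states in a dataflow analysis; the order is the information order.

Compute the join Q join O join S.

O

Common upper bounds of {Q, O, S}: O, U.
The least among these is O.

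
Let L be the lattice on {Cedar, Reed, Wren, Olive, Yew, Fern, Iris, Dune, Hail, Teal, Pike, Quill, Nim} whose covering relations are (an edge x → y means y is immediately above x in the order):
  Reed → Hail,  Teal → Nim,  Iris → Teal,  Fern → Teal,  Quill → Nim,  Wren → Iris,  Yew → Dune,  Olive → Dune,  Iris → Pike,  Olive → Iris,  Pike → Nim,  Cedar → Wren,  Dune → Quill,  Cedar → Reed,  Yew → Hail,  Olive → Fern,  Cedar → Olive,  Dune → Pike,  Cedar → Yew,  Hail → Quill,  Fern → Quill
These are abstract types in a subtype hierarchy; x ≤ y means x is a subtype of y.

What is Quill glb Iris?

Common lower bounds of {Quill, Iris}: Cedar, Olive.
The greatest among these is Olive.

Olive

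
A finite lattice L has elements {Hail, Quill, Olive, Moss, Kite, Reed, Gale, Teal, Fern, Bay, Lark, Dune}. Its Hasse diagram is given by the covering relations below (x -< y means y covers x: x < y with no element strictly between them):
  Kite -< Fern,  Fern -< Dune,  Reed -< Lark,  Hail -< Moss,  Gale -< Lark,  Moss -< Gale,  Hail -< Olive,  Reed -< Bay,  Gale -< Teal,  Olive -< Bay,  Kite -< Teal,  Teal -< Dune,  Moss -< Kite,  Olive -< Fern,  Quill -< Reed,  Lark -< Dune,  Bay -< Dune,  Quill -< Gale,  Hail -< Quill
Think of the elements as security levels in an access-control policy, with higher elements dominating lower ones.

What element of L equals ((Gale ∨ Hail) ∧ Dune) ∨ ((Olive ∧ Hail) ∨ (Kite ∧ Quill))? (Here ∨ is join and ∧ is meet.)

Gale

Gale ∨ Hail = Gale
Gale ∧ Dune = Gale
Olive ∧ Hail = Hail
Kite ∧ Quill = Hail
Hail ∨ Hail = Hail
Gale ∨ Hail = Gale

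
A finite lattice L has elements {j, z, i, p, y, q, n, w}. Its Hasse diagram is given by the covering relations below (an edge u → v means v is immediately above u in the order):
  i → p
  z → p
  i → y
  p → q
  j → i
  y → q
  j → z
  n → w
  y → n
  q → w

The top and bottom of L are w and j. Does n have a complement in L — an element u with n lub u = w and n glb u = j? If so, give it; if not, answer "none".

Need u with n ∨ u = w and n ∧ u = j.
Checking each element gives: z.

z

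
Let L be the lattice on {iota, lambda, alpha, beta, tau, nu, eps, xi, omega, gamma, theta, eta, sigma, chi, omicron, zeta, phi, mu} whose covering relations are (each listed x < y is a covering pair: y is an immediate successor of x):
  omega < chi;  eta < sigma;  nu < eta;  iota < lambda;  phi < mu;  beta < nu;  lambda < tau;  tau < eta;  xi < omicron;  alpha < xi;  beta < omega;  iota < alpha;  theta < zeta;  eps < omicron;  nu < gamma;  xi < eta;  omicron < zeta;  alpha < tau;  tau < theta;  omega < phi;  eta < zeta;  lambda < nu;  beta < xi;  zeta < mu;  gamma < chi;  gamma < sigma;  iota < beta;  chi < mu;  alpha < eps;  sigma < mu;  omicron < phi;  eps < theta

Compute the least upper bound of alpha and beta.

xi

Common upper bounds of {alpha, beta}: eta, mu, omicron, phi, sigma, xi, zeta.
The least among these is xi.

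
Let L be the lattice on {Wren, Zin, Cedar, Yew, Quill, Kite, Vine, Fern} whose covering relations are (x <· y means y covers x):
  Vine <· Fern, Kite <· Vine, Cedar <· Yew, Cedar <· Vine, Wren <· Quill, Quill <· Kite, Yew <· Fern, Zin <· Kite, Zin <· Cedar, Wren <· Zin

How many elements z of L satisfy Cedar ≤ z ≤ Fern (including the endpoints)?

The interval [Cedar, Fern] = {Cedar, Fern, Vine, Yew}, which has 4 elements.

4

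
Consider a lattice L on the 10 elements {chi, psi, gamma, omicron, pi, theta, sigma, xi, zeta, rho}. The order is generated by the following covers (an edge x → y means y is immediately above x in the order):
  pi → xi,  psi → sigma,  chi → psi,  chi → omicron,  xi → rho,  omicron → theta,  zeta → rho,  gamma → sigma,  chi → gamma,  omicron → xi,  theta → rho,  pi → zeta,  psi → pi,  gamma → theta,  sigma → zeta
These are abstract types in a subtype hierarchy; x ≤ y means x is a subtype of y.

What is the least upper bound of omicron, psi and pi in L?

xi

Common upper bounds of {omicron, psi, pi}: rho, xi.
The least among these is xi.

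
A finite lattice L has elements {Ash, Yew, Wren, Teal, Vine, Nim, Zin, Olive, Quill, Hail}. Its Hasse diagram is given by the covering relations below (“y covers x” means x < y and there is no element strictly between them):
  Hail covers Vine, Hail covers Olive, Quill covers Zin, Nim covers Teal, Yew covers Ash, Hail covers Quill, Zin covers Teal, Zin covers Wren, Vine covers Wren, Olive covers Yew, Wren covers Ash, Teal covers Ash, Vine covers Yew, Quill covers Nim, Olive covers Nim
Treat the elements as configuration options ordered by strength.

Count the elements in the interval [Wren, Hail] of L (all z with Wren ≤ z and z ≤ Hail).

5

The interval [Wren, Hail] = {Hail, Quill, Vine, Wren, Zin}, which has 5 elements.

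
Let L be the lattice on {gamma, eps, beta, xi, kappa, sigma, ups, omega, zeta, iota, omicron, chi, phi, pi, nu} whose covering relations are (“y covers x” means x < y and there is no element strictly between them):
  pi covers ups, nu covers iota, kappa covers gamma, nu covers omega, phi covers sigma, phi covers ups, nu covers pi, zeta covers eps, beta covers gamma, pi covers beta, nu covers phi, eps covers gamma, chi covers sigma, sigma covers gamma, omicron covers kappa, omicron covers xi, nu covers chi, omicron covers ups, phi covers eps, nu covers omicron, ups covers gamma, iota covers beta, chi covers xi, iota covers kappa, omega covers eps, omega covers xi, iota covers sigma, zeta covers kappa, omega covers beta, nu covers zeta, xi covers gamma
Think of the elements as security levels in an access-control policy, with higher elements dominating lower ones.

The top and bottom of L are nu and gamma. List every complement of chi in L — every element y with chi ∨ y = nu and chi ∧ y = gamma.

beta, eps, kappa, pi, ups, zeta

Need y with chi ∨ y = nu and chi ∧ y = gamma.
Checking each element gives: beta, eps, kappa, pi, ups, zeta.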